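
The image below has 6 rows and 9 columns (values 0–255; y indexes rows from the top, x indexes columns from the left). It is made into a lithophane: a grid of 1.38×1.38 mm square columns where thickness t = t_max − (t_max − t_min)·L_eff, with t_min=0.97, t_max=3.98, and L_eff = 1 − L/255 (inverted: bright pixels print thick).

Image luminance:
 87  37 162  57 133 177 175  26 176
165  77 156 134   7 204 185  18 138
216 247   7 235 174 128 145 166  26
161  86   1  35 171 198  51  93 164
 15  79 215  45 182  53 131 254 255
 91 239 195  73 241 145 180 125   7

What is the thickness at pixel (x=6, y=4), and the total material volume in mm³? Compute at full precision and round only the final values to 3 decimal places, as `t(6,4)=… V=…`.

span = t_max - t_min = 3.98 - 0.97 = 3.010
L(6,4) = 131, L_eff = 1 - 131/255 = 0.486275 (inverted)
t(6,4) = 3.98 - 3.010·0.486275 = 2.516
Σt over all 6·9 pixels = 3425533/25500 ≈ 134.3346275
V = pitch²·Σt = 1.38²·3425533/25500 = 255.827

t(6,4)=2.516 V=255.827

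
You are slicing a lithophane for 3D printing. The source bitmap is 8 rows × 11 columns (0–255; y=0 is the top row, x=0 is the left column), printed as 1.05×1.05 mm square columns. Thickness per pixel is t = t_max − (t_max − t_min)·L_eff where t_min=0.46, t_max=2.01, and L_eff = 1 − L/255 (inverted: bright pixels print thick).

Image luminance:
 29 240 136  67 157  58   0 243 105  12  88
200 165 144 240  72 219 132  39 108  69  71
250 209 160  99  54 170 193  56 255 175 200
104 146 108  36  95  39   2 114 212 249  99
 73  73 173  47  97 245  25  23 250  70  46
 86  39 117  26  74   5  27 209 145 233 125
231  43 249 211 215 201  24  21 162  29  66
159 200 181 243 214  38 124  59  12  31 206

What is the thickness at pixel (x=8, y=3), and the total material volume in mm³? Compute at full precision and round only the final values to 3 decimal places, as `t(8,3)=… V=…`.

span = t_max - t_min = 2.01 - 0.46 = 1.550
L(8,3) = 212, L_eff = 1 - 212/255 = 0.168627 (inverted)
t(8,3) = 2.01 - 1.550·0.168627 = 1.749
Σt over all 8·11 pixels = 89929/850 ≈ 105.7988235
V = pitch²·Σt = 1.05²·89929/850 = 116.643

t(8,3)=1.749 V=116.643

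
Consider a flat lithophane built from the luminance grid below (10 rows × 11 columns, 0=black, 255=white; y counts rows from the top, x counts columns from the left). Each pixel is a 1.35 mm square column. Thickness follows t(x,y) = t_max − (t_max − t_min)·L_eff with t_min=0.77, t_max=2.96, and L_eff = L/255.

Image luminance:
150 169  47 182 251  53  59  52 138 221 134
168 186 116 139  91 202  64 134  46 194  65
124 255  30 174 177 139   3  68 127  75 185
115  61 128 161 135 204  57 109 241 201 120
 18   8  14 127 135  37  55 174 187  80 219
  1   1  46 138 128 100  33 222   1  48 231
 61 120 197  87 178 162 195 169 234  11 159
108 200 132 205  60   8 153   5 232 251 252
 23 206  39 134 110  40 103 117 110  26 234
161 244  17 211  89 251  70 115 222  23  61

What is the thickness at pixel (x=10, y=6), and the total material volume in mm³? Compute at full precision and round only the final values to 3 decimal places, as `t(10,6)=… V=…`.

span = t_max - t_min = 2.96 - 0.77 = 2.190
L(10,6) = 159, L_eff = 159/255 = 0.623529
t(10,6) = 2.96 - 2.190·0.623529 = 1.594
Σt over all 10·11 pixels = 889663/4250 ≈ 209.3324706
V = pitch²·Σt = 1.35²·889663/4250 = 381.508

t(10,6)=1.594 V=381.508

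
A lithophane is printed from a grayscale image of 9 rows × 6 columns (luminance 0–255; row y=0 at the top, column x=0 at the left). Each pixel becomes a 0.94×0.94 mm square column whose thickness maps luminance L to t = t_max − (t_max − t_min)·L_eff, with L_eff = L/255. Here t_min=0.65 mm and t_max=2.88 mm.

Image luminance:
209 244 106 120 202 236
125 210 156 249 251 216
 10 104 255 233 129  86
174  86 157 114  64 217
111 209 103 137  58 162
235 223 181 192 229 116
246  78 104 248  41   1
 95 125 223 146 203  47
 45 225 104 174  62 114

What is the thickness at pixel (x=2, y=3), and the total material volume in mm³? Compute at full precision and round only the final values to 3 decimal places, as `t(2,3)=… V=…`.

span = t_max - t_min = 2.88 - 0.65 = 2.230
L(2,3) = 157, L_eff = 157/255 = 0.615686
t(2,3) = 2.88 - 2.230·0.615686 = 1.507
Σt over all 9·6 pixels = 71313/850 ≈ 83.8976471
V = pitch²·Σt = 0.94²·71313/850 = 74.132

t(2,3)=1.507 V=74.132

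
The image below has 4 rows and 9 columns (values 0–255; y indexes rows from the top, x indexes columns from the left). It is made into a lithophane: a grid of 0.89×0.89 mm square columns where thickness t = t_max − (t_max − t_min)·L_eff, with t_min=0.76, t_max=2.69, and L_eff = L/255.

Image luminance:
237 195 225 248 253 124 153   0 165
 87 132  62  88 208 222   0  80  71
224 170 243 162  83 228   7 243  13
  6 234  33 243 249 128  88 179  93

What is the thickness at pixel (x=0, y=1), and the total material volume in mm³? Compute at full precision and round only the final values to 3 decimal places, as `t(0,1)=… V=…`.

t(0,1)=2.032 V=45.676

span = t_max - t_min = 2.69 - 0.76 = 1.930
L(0,1) = 87, L_eff = 87/255 = 0.341176
t(0,1) = 2.69 - 1.930·0.341176 = 2.032
Σt over all 4·9 pixels = 367613/6375 ≈ 57.6647843
V = pitch²·Σt = 0.89²·367613/6375 = 45.676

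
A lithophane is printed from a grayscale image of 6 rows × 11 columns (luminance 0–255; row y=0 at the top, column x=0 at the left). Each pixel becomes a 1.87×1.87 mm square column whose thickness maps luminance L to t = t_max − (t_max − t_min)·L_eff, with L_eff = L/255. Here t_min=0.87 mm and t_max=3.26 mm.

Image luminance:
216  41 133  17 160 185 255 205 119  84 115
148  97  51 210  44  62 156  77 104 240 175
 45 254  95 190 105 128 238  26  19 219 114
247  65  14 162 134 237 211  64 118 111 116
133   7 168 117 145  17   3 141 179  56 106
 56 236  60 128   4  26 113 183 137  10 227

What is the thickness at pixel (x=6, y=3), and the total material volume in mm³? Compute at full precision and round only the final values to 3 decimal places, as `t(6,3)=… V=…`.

span = t_max - t_min = 3.26 - 0.87 = 2.390
L(6,3) = 211, L_eff = 211/255 = 0.827451
t(6,3) = 3.26 - 2.390·0.827451 = 1.282
Σt over all 6·11 pixels = 139.636
V = pitch²·Σt = 1.87²·139.636 = 488.293

t(6,3)=1.282 V=488.293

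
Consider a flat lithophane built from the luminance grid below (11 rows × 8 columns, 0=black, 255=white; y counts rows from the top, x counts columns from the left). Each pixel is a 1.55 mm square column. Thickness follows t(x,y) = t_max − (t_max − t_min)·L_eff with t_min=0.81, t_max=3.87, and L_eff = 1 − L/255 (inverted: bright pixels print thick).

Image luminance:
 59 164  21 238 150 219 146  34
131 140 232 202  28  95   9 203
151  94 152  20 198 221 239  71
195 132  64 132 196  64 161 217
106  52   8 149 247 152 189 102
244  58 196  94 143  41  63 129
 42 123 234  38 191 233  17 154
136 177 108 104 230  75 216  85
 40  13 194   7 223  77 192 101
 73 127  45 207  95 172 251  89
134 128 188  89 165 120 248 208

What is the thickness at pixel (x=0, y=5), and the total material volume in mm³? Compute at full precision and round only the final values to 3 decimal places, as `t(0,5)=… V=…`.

span = t_max - t_min = 3.87 - 0.81 = 3.060
L(0,5) = 244, L_eff = 1 - 244/255 = 0.043137 (inverted)
t(0,5) = 3.87 - 3.060·0.043137 = 3.738
Σt over all 11·8 pixels = 211.68
V = pitch²·Σt = 1.55²·211.68 = 508.561

t(0,5)=3.738 V=508.561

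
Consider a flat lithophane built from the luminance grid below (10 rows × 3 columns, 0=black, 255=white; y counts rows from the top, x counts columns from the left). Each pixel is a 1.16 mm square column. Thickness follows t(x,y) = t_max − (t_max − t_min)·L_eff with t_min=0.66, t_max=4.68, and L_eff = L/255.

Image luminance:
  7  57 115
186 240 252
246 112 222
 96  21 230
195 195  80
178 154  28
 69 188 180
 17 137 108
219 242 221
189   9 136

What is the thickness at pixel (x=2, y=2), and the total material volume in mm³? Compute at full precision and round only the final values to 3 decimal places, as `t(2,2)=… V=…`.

t(2,2)=1.180 V=97.091

span = t_max - t_min = 4.68 - 0.66 = 4.020
L(2,2) = 222, L_eff = 222/255 = 0.870588
t(2,2) = 4.68 - 4.020·0.870588 = 1.180
Σt over all 10·3 pixels = 306657/4250 ≈ 72.1545882
V = pitch²·Σt = 1.16²·306657/4250 = 97.091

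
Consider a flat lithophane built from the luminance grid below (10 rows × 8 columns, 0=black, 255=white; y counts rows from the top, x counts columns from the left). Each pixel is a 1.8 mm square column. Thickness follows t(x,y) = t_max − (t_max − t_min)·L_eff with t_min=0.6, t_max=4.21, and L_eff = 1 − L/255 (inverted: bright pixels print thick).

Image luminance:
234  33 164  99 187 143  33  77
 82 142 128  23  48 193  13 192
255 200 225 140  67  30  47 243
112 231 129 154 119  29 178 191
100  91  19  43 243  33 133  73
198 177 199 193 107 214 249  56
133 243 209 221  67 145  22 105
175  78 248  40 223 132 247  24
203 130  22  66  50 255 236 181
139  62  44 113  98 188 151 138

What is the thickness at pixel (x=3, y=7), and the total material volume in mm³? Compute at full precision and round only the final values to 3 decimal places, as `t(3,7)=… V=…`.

span = t_max - t_min = 4.21 - 0.6 = 3.610
L(3,7) = 40, L_eff = 1 - 40/255 = 0.843137 (inverted)
t(3,7) = 4.21 - 3.610·0.843137 = 1.166
Σt over all 10·8 pixels = 5071177/25500 ≈ 198.8696863
V = pitch²·Σt = 1.8²·5071177/25500 = 644.338

t(3,7)=1.166 V=644.338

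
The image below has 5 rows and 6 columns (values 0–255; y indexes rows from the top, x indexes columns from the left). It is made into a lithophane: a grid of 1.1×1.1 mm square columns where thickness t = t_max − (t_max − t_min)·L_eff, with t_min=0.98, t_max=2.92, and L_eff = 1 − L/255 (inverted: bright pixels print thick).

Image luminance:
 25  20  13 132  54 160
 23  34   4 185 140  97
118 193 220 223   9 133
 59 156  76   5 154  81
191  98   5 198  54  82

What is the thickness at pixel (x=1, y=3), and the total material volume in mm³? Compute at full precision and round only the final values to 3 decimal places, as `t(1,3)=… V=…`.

t(1,3)=2.167 V=62.657

span = t_max - t_min = 2.92 - 0.98 = 1.940
L(1,3) = 156, L_eff = 1 - 156/255 = 0.388235 (inverted)
t(1,3) = 2.92 - 1.940·0.388235 = 2.167
Σt over all 5·6 pixels = 330112/6375 ≈ 51.7822745
V = pitch²·Σt = 1.1²·330112/6375 = 62.657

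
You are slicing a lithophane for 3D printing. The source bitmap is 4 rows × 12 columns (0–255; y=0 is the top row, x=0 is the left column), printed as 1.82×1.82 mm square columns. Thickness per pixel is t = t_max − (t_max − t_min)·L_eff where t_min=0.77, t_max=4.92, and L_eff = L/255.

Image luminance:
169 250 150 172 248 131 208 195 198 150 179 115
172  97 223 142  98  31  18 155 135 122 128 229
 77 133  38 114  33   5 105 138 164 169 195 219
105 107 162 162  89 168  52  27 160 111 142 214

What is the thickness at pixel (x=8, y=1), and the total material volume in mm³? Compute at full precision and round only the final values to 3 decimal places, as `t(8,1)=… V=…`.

span = t_max - t_min = 4.92 - 0.77 = 4.150
L(8,1) = 135, L_eff = 135/255 = 0.529412
t(8,1) = 4.92 - 4.150·0.529412 = 2.723
Σt over all 4·12 pixels = 164071/1275 ≈ 128.6831373
V = pitch²·Σt = 1.82²·164071/1275 = 426.250

t(8,1)=2.723 V=426.250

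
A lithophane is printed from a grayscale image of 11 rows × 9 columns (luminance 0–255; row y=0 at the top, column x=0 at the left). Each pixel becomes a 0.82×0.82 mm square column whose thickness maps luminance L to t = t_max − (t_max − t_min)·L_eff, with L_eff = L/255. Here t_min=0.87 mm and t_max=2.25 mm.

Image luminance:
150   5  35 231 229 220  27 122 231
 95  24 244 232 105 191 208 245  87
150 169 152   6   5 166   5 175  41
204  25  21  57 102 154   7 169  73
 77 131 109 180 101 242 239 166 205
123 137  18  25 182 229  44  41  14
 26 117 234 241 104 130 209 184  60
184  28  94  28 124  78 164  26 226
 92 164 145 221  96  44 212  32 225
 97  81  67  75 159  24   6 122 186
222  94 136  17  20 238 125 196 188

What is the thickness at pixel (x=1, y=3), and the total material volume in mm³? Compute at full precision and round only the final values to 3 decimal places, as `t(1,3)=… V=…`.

t(1,3)=2.115 V=105.507

span = t_max - t_min = 2.25 - 0.87 = 1.380
L(1,3) = 25, L_eff = 25/255 = 0.098039
t(1,3) = 2.25 - 1.380·0.098039 = 2.115
Σt over all 11·9 pixels = 1333739/8500 ≈ 156.9104706
V = pitch²·Σt = 0.82²·1333739/8500 = 105.507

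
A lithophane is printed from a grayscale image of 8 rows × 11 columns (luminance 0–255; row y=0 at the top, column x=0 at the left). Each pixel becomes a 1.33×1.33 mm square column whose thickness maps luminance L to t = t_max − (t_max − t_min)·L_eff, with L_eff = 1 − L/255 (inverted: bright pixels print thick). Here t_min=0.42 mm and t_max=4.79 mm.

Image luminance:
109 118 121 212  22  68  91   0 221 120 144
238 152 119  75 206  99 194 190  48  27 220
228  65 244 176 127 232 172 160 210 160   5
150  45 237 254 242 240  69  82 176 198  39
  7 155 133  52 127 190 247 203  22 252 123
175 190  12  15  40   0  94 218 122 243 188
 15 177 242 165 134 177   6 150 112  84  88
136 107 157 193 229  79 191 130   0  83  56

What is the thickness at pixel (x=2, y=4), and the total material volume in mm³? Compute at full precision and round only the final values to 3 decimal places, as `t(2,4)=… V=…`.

span = t_max - t_min = 4.79 - 0.42 = 4.370
L(2,4) = 133, L_eff = 1 - 133/255 = 0.478431 (inverted)
t(2,4) = 4.79 - 4.370·0.478431 = 2.699
Σt over all 8·11 pixels = 1527392/6375 ≈ 239.5909020
V = pitch²·Σt = 1.33²·1527392/6375 = 423.812

t(2,4)=2.699 V=423.812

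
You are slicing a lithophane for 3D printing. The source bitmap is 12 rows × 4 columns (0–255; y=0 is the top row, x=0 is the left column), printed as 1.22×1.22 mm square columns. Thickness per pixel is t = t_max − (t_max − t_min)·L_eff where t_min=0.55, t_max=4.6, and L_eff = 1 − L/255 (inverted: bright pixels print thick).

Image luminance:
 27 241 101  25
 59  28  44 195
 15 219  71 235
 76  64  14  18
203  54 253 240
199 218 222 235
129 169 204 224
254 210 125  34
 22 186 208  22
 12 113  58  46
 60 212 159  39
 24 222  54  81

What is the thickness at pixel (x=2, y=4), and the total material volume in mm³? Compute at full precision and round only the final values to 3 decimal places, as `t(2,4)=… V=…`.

t(2,4)=4.568 V=179.309

span = t_max - t_min = 4.6 - 0.55 = 4.050
L(2,4) = 253, L_eff = 1 - 253/255 = 0.007843 (inverted)
t(2,4) = 4.6 - 4.050·0.007843 = 4.568
Σt over all 12·4 pixels = 204801/1700 ≈ 120.4711765
V = pitch²·Σt = 1.22²·204801/1700 = 179.309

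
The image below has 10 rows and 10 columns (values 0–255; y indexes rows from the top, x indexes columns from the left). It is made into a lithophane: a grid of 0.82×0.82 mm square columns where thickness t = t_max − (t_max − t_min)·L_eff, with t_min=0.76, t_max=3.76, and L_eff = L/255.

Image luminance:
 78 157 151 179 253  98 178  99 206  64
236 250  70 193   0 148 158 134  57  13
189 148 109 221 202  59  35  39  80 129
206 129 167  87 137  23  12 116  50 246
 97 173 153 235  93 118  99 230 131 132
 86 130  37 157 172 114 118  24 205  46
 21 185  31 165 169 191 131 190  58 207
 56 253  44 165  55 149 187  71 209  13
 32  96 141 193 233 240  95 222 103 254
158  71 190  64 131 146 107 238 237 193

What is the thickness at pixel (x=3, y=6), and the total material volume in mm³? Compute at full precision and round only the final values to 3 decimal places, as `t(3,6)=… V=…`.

t(3,6)=1.819 V=147.216

span = t_max - t_min = 3.76 - 0.76 = 3.000
L(3,6) = 165, L_eff = 165/255 = 0.647059
t(3,6) = 3.76 - 3.000·0.647059 = 1.819
Σt over all 10·10 pixels = 3722/17 ≈ 218.9411765
V = pitch²·Σt = 0.82²·3722/17 = 147.216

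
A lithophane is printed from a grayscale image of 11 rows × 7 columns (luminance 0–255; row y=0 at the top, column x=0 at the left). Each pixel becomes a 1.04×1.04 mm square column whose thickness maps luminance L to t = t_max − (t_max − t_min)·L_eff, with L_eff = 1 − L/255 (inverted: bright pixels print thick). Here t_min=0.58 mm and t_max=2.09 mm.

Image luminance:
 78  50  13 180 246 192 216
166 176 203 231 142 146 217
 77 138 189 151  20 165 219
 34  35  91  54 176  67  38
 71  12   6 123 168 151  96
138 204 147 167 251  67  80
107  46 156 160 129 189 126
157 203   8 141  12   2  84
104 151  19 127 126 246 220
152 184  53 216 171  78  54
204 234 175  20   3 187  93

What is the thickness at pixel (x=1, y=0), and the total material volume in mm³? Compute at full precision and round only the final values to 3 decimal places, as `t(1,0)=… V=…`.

span = t_max - t_min = 2.09 - 0.58 = 1.510
L(1,0) = 50, L_eff = 1 - 50/255 = 0.803922 (inverted)
t(1,0) = 2.09 - 1.510·0.803922 = 0.876
Σt over all 11·7 pixels = 1303879/12750 ≈ 102.2650196
V = pitch²·Σt = 1.04²·1303879/12750 = 110.610

t(1,0)=0.876 V=110.610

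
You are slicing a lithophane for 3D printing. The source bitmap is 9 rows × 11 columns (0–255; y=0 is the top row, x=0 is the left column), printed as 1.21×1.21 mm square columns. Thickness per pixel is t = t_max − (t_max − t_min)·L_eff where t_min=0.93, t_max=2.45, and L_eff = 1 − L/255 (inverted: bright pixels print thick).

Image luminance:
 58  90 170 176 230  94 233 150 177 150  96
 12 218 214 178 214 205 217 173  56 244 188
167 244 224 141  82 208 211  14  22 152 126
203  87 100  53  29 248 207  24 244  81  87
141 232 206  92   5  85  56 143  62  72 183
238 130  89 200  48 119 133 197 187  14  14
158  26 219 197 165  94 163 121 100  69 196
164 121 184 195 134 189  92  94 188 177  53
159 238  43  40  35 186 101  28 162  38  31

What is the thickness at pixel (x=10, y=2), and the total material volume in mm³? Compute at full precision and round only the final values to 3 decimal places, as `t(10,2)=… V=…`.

t(10,2)=1.681 V=250.897

span = t_max - t_min = 2.45 - 0.93 = 1.520
L(10,2) = 126, L_eff = 1 - 126/255 = 0.505882 (inverted)
t(10,2) = 2.45 - 1.520·0.505882 = 1.681
Σt over all 9·11 pixels = 4369841/25500 ≈ 171.3663137
V = pitch²·Σt = 1.21²·4369841/25500 = 250.897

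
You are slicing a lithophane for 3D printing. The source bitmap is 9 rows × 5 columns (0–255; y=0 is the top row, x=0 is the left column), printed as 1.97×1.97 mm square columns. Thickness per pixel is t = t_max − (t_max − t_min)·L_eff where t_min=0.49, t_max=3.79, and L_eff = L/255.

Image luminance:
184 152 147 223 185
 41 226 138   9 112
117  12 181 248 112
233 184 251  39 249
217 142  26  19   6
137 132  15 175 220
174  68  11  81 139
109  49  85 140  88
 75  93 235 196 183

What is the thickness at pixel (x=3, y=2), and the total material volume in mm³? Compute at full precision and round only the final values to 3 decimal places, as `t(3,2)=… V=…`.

t(3,2)=0.581 V=367.679

span = t_max - t_min = 3.79 - 0.49 = 3.300
L(3,2) = 248, L_eff = 248/255 = 0.972549
t(3,2) = 3.79 - 3.300·0.972549 = 0.581
Σt over all 9·5 pixels = 161059/1700 ≈ 94.7405882
V = pitch²·Σt = 1.97²·161059/1700 = 367.679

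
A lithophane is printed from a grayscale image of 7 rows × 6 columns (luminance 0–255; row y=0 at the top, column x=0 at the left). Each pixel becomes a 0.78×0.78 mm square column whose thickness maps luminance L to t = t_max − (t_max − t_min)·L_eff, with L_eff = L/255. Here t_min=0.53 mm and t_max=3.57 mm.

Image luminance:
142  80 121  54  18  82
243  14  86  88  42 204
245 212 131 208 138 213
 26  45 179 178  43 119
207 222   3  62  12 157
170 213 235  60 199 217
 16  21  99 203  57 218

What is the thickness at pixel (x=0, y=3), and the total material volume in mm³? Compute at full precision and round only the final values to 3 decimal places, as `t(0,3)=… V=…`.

span = t_max - t_min = 3.57 - 0.53 = 3.040
L(0,3) = 26, L_eff = 26/255 = 0.101961
t(0,3) = 3.57 - 3.040·0.101961 = 3.260
Σt over all 7·6 pixels = 1108871/12750 ≈ 86.9702745
V = pitch²·Σt = 0.78²·1108871/12750 = 52.913

t(0,3)=3.260 V=52.913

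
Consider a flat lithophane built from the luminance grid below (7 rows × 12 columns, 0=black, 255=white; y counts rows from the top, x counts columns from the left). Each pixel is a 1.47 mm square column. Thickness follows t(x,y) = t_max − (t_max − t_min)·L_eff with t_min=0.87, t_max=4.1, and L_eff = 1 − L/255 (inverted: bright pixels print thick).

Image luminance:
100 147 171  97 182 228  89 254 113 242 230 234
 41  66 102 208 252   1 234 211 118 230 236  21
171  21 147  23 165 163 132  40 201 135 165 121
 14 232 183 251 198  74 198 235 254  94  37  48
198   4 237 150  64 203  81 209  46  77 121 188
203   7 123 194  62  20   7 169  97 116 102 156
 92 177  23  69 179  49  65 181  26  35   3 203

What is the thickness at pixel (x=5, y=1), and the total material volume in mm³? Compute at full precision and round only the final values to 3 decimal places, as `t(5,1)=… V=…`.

t(5,1)=0.883 V=460.236

span = t_max - t_min = 4.1 - 0.87 = 3.230
L(5,1) = 1, L_eff = 1 - 1/255 = 0.996078 (inverted)
t(5,1) = 4.1 - 3.230·0.996078 = 0.883
Σt over all 7·12 pixels = 12779/60 ≈ 212.9833333
V = pitch²·Σt = 1.47²·12779/60 = 460.236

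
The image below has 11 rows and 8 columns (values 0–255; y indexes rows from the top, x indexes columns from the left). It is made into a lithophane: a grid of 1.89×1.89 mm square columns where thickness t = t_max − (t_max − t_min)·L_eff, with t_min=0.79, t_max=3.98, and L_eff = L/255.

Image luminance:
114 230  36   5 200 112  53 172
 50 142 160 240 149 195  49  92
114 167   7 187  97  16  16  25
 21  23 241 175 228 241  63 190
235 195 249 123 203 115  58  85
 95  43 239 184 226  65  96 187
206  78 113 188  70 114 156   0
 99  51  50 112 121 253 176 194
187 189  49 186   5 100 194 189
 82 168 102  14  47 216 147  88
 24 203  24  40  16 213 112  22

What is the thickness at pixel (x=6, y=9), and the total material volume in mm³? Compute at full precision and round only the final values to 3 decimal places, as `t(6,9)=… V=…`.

t(6,9)=2.141 V=768.212

span = t_max - t_min = 3.98 - 0.79 = 3.190
L(6,9) = 147, L_eff = 147/255 = 0.576471
t(6,9) = 3.98 - 3.190·0.576471 = 2.141
Σt over all 11·8 pixels = 914001/4250 ≈ 215.0590588
V = pitch²·Σt = 1.89²·914001/4250 = 768.212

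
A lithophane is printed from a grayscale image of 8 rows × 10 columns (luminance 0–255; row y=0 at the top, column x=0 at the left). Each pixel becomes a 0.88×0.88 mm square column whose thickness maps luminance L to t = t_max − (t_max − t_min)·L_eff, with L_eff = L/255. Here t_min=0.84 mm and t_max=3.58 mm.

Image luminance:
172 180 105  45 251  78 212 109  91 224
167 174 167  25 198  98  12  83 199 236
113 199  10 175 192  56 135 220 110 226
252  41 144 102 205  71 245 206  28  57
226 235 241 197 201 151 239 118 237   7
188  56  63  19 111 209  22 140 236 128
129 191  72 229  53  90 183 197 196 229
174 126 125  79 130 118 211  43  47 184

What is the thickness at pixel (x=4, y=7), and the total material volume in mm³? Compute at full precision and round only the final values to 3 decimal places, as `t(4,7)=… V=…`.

span = t_max - t_min = 3.58 - 0.84 = 2.740
L(4,7) = 130, L_eff = 130/255 = 0.509804
t(4,7) = 3.58 - 2.740·0.509804 = 2.183
Σt over all 8·10 pixels = 2083909/12750 ≈ 163.4438431
V = pitch²·Σt = 0.88²·2083909/12750 = 126.571

t(4,7)=2.183 V=126.571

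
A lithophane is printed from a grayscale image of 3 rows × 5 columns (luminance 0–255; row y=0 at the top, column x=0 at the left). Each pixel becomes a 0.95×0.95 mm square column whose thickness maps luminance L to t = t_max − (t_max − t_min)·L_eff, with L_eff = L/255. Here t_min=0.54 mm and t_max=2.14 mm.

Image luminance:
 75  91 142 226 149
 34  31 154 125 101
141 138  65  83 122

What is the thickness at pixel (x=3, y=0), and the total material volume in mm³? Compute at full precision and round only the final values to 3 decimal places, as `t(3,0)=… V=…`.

span = t_max - t_min = 2.14 - 0.54 = 1.600
L(3,0) = 226, L_eff = 226/255 = 0.886275
t(3,0) = 2.14 - 1.600·0.886275 = 0.722
Σt over all 3·5 pixels = 18341/850 ≈ 21.5776471
V = pitch²·Σt = 0.95²·18341/850 = 19.474

t(3,0)=0.722 V=19.474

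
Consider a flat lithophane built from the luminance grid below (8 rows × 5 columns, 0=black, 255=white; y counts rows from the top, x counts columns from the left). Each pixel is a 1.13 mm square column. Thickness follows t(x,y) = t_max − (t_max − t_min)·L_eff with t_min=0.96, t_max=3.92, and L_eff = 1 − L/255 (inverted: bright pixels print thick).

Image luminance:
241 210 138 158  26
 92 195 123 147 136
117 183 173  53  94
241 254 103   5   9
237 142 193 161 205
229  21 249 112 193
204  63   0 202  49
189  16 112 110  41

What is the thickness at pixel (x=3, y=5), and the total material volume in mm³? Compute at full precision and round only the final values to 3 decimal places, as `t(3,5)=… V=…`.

t(3,5)=2.260 V=129.457

span = t_max - t_min = 3.92 - 0.96 = 2.960
L(3,5) = 112, L_eff = 1 - 112/255 = 0.560784 (inverted)
t(3,5) = 3.92 - 2.960·0.560784 = 2.260
Σt over all 8·5 pixels = 646324/6375 ≈ 101.3841569
V = pitch²·Σt = 1.13²·646324/6375 = 129.457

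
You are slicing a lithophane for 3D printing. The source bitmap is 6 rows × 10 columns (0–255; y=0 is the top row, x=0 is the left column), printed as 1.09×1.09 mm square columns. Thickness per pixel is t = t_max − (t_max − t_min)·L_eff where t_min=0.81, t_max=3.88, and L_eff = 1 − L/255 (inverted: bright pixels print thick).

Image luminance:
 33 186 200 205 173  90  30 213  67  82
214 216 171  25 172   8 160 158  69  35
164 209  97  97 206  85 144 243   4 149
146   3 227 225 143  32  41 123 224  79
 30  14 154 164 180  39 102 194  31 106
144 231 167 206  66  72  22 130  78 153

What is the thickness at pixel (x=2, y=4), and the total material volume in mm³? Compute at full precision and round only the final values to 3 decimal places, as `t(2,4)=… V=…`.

t(2,4)=2.664 V=164.033

span = t_max - t_min = 3.88 - 0.81 = 3.070
L(2,4) = 154, L_eff = 1 - 154/255 = 0.396078 (inverted)
t(2,4) = 3.88 - 3.070·0.396078 = 2.664
Σt over all 6·10 pixels = 1173539/8500 ≈ 138.0634118
V = pitch²·Σt = 1.09²·1173539/8500 = 164.033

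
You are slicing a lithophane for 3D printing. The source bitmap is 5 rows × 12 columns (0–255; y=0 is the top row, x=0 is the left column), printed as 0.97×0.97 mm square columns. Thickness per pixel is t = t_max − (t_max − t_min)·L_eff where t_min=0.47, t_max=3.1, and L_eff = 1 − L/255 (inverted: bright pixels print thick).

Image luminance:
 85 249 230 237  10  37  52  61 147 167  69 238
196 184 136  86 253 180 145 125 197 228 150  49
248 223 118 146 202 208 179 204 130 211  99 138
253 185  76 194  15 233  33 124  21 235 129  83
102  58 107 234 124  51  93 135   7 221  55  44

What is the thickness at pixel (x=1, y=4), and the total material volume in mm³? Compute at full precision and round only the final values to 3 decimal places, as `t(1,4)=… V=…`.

span = t_max - t_min = 3.1 - 0.47 = 2.630
L(1,4) = 58, L_eff = 1 - 58/255 = 0.772549 (inverted)
t(1,4) = 3.1 - 2.630·0.772549 = 1.068
Σt over all 5·12 pixels = 2935927/25500 ≈ 115.1343922
V = pitch²·Σt = 0.97²·2935927/25500 = 108.330

t(1,4)=1.068 V=108.330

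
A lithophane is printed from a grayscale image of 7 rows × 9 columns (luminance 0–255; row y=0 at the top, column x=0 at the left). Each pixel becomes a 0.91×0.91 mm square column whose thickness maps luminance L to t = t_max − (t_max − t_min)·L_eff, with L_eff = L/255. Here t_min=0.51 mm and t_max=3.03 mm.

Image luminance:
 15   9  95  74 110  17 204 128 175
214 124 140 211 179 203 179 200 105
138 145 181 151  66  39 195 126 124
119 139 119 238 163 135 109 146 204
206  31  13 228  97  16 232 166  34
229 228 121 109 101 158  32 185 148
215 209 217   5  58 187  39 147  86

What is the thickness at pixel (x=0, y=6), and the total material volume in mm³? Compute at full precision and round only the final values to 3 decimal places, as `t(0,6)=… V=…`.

span = t_max - t_min = 3.03 - 0.51 = 2.520
L(0,6) = 215, L_eff = 215/255 = 0.843137
t(0,6) = 3.03 - 2.520·0.843137 = 0.905
Σt over all 7·9 pixels = 915621/8500 ≈ 107.7201176
V = pitch²·Σt = 0.91²·915621/8500 = 89.203

t(0,6)=0.905 V=89.203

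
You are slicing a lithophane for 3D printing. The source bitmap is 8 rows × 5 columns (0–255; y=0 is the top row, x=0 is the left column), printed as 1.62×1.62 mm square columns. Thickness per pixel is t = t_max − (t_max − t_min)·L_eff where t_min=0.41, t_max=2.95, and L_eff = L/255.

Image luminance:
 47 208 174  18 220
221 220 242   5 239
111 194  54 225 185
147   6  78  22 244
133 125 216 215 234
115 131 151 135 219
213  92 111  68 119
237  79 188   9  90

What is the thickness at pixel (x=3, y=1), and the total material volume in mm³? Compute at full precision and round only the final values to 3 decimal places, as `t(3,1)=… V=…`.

t(3,1)=2.900 V=159.629

span = t_max - t_min = 2.95 - 0.41 = 2.540
L(3,1) = 5, L_eff = 5/255 = 0.019608
t(3,1) = 2.95 - 2.540·0.019608 = 2.900
Σt over all 8·5 pixels = 77552/1275 ≈ 60.8250980
V = pitch²·Σt = 1.62²·77552/1275 = 159.629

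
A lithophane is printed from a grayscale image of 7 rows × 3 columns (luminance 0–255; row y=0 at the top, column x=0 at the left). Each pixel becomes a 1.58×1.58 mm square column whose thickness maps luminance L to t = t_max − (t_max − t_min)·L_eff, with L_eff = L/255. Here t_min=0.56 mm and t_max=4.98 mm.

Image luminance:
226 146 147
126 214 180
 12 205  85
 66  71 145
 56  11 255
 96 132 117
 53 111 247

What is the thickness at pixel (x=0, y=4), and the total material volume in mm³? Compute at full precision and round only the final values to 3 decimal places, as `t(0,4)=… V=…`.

t(0,4)=4.009 V=144.199

span = t_max - t_min = 4.98 - 0.56 = 4.420
L(0,4) = 56, L_eff = 56/255 = 0.219608
t(0,4) = 4.98 - 4.420·0.219608 = 4.009
Σt over all 7·3 pixels = 21661/375 ≈ 57.7626667
V = pitch²·Σt = 1.58²·21661/375 = 144.199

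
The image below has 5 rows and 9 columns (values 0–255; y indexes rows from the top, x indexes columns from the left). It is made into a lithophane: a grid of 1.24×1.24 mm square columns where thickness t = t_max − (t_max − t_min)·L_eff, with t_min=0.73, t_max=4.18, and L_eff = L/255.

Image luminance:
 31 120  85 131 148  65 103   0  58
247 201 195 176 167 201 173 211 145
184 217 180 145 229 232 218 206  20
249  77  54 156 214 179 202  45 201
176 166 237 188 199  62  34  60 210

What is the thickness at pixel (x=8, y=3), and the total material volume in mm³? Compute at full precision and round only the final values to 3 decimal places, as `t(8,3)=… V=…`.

t(8,3)=1.461 V=147.826

span = t_max - t_min = 4.18 - 0.73 = 3.450
L(8,3) = 201, L_eff = 201/255 = 0.788235
t(8,3) = 4.18 - 3.450·0.788235 = 1.461
Σt over all 5·9 pixels = 163439/1700 ≈ 96.1405882
V = pitch²·Σt = 1.24²·163439/1700 = 147.826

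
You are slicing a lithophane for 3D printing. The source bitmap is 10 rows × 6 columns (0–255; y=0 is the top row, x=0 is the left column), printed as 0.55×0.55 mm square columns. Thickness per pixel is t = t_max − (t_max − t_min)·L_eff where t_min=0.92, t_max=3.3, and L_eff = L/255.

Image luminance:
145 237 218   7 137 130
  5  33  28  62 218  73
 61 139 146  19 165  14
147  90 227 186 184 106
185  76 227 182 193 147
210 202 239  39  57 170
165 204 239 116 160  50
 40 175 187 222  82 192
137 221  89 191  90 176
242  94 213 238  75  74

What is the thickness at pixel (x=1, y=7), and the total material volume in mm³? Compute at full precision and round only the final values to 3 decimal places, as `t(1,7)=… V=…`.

t(1,7)=1.667 V=36.247

span = t_max - t_min = 3.3 - 0.92 = 2.380
L(1,7) = 175, L_eff = 175/255 = 0.686275
t(1,7) = 3.3 - 2.380·0.686275 = 1.667
Σt over all 10·6 pixels = 119.824
V = pitch²·Σt = 0.55²·119.824 = 36.247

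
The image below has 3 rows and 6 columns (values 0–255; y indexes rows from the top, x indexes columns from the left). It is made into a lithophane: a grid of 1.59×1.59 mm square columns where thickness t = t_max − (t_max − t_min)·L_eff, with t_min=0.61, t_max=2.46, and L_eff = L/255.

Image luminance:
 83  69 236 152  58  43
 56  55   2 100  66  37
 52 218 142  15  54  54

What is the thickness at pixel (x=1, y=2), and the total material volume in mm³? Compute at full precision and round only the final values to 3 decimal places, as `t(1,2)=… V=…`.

span = t_max - t_min = 2.46 - 0.61 = 1.850
L(1,2) = 218, L_eff = 218/255 = 0.854902
t(1,2) = 2.46 - 1.850·0.854902 = 0.878
Σt over all 3·6 pixels = 42656/1275 ≈ 33.4556863
V = pitch²·Σt = 1.59²·42656/1275 = 84.579

t(1,2)=0.878 V=84.579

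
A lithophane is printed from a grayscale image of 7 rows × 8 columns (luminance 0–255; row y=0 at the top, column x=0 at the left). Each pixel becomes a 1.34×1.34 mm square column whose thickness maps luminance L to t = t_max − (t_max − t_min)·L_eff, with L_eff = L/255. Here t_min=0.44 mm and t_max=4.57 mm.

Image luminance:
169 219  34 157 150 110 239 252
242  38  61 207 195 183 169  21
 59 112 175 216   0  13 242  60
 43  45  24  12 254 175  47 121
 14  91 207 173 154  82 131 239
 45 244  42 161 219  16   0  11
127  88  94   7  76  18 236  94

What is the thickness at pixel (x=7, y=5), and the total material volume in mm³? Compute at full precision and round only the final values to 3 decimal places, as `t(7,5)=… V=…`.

t(7,5)=4.392 V=267.213

span = t_max - t_min = 4.57 - 0.44 = 4.130
L(7,5) = 11, L_eff = 11/255 = 0.043137
t(7,5) = 4.57 - 4.130·0.043137 = 4.392
Σt over all 7·8 pixels = 223223/1500 ≈ 148.8153333
V = pitch²·Σt = 1.34²·223223/1500 = 267.213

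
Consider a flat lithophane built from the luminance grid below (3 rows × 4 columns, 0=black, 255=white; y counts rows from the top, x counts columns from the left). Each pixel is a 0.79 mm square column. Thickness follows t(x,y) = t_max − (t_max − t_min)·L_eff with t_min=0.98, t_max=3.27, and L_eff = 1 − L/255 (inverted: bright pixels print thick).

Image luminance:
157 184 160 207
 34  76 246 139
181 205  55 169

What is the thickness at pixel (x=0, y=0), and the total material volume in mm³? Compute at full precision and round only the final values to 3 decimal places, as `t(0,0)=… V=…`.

span = t_max - t_min = 3.27 - 0.98 = 2.290
L(0,0) = 157, L_eff = 1 - 157/255 = 0.384314 (inverted)
t(0,0) = 3.27 - 2.290·0.384314 = 2.390
Σt over all 3·4 pixels = 715057/25500 ≈ 28.0414510
V = pitch²·Σt = 0.79²·715057/25500 = 17.501

t(0,0)=2.390 V=17.501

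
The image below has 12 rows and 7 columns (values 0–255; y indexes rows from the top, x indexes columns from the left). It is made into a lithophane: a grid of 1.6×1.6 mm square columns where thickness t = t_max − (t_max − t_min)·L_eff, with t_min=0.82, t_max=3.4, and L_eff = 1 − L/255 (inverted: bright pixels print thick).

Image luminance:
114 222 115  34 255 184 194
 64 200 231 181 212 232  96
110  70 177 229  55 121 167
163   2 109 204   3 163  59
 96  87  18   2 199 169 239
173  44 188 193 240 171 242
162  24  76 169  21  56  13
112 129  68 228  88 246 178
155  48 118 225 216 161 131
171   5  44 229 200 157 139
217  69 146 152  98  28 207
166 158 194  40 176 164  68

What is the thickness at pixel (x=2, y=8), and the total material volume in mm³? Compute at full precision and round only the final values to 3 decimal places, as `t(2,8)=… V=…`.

t(2,8)=2.014 V=473.652

span = t_max - t_min = 3.4 - 0.82 = 2.580
L(2,8) = 118, L_eff = 1 - 118/255 = 0.537255 (inverted)
t(2,8) = 3.4 - 2.580·0.537255 = 2.014
Σt over all 12·7 pixels = 786337/4250 ≈ 185.0204706
V = pitch²·Σt = 1.6²·786337/4250 = 473.652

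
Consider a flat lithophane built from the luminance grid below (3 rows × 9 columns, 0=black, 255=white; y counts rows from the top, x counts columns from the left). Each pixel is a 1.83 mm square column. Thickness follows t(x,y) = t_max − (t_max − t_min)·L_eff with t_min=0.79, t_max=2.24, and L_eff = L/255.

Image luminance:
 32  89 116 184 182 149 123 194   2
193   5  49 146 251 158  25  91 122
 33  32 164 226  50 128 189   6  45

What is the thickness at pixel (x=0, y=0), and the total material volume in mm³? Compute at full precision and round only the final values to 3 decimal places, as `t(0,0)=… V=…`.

span = t_max - t_min = 2.24 - 0.79 = 1.450
L(0,0) = 32, L_eff = 32/255 = 0.125490
t(0,0) = 2.24 - 1.450·0.125490 = 2.058
Σt over all 3·9 pixels = 55478/1275 ≈ 43.5121569
V = pitch²·Σt = 1.83²·55478/1275 = 145.718

t(0,0)=2.058 V=145.718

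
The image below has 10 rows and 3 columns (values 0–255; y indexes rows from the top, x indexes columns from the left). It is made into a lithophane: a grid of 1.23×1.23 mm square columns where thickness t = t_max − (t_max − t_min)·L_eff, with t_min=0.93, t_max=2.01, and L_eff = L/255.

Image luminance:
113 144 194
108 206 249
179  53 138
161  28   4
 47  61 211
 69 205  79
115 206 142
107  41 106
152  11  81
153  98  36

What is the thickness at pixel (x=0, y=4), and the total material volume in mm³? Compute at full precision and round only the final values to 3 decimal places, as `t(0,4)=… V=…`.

t(0,4)=1.811 V=68.821

span = t_max - t_min = 2.01 - 0.93 = 1.080
L(0,4) = 47, L_eff = 47/255 = 0.184314
t(0,4) = 2.01 - 1.080·0.184314 = 1.811
Σt over all 10·3 pixels = 193329/4250 ≈ 45.4891765
V = pitch²·Σt = 1.23²·193329/4250 = 68.821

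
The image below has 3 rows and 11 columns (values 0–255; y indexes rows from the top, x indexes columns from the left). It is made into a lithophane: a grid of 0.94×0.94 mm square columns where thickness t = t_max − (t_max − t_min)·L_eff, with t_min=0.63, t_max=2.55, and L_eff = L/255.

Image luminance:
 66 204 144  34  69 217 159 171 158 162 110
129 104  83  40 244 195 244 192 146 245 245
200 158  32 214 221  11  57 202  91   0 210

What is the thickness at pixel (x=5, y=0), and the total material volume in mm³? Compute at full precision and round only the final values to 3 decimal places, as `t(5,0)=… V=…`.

t(5,0)=0.916 V=42.707

span = t_max - t_min = 2.55 - 0.63 = 1.920
L(5,0) = 217, L_eff = 217/255 = 0.850980
t(5,0) = 2.55 - 1.920·0.850980 = 0.916
Σt over all 3·11 pixels = 410827/8500 ≈ 48.3325882
V = pitch²·Σt = 0.94²·410827/8500 = 42.707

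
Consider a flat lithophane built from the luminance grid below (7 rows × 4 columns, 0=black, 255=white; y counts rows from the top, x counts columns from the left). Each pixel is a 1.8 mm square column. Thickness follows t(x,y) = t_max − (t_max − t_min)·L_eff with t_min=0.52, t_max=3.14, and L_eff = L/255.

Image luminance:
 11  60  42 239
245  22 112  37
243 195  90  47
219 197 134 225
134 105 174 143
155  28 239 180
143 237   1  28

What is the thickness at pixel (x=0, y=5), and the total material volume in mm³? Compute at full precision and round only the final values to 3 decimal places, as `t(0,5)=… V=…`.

t(0,5)=1.547 V=162.189

span = t_max - t_min = 3.14 - 0.52 = 2.620
L(0,5) = 155, L_eff = 155/255 = 0.607843
t(0,5) = 3.14 - 2.620·0.607843 = 1.547
Σt over all 7·4 pixels = 127649/2550 ≈ 50.0584314
V = pitch²·Σt = 1.8²·127649/2550 = 162.189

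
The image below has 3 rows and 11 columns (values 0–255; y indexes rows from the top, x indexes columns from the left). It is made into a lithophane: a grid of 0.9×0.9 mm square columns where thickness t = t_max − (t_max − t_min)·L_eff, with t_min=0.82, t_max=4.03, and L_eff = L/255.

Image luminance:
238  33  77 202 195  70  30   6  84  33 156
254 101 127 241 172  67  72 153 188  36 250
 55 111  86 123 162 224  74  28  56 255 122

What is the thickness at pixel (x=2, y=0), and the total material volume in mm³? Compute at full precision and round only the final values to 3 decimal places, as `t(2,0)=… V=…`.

t(2,0)=3.061 V=66.110

span = t_max - t_min = 4.03 - 0.82 = 3.210
L(2,0) = 77, L_eff = 77/255 = 0.301961
t(2,0) = 4.03 - 3.210·0.301961 = 3.061
Σt over all 3·11 pixels = 173437/2125 ≈ 81.6174118
V = pitch²·Σt = 0.9²·173437/2125 = 66.110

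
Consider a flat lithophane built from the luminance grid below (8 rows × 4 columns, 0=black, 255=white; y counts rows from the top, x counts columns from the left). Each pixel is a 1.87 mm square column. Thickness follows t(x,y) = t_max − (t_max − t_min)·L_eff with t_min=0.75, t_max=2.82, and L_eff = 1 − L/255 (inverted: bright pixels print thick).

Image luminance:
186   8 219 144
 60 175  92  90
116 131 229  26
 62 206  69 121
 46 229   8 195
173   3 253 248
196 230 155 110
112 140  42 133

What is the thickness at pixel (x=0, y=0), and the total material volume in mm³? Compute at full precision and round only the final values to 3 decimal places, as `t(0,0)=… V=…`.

t(0,0)=2.260 V=203.348

span = t_max - t_min = 2.82 - 0.75 = 2.070
L(0,0) = 186, L_eff = 1 - 186/255 = 0.270588 (inverted)
t(0,0) = 2.82 - 2.070·0.270588 = 2.260
Σt over all 8·4 pixels = 494283/8500 ≈ 58.1509412
V = pitch²·Σt = 1.87²·494283/8500 = 203.348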